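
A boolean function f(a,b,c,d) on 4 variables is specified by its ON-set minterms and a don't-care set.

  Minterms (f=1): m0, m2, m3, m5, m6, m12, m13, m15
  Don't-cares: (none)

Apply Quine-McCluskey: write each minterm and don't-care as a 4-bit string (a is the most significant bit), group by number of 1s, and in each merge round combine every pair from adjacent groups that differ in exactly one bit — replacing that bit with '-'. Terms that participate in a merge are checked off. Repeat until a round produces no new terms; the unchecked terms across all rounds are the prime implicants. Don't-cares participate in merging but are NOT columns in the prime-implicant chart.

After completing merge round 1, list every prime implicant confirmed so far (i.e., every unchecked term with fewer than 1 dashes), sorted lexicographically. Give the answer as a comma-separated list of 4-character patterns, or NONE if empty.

NONE

size-2^0 implicants → 0000(✓)  0010(✓)  0011(✓)  0101(✓)  0110(✓)  1100(✓)  1101(✓)  1111(✓)
size-2^1 implicants → -101  0-10  00-0  001-  11-1  110-
Unchecked terms (primes): -101, 0-10, 00-0, 001-, 11-1, 110-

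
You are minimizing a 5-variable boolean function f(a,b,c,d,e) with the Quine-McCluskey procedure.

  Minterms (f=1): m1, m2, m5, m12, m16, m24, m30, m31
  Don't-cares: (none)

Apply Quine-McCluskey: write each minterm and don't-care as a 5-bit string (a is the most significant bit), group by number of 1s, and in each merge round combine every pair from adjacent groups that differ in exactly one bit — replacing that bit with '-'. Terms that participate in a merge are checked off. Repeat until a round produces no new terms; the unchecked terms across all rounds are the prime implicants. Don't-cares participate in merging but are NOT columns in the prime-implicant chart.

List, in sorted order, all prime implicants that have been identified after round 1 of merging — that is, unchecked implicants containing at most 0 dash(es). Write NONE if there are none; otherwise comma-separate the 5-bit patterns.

00010, 01100

size-2^0 implicants → 00001(✓)  00010  00101(✓)  01100  10000(✓)  11000(✓)  11110(✓)  11111(✓)
size-2^1 implicants → 00-01  1-000  1111-
Unchecked terms (primes): 00-01, 00010, 01100, 1-000, 1111-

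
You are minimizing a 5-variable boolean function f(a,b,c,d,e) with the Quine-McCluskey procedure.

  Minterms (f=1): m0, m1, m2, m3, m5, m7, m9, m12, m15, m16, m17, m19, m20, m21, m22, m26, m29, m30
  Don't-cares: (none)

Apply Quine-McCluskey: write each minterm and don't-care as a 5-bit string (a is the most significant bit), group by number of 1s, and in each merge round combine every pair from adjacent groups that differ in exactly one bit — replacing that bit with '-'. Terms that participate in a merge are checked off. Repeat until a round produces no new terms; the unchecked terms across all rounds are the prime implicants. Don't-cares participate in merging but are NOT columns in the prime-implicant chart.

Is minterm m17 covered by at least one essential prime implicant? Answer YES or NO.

YES

size-2^0 implicants → 00000(✓)  00001(✓)  00010(✓)  00011(✓)  00101(✓)  00111(✓)  01001(✓)  01100  01111(✓)  10000(✓)  10001(✓)  10011(✓)  10100(✓)  10101(✓)  10110(✓)  11010(✓)  11101(✓)  11110(✓)
size-2^1 implicants → -0000(✓)  -0001(✓)  -0011(✓)  -0101(✓)  0-001  0-111  00-01(✓)  00-11(✓)  000-0(✓)  000-1(✓)  0000-(✓)  0001-(✓)  001-1(✓)  1-101  1-110  10-00(✓)  10-01(✓)  100-1(✓)  1000-(✓)  101-0  1010-(✓)  11-10
size-2^2 implicants → -0-01  -00-1  -000-  00--1  000--  10-0-
Unchecked terms (primes): -0-01, -00-1, -000-, 0-001, 0-111, 00--1, 000--, 01100, 1-101, 1-110, 10-0-, 101-0, 11-10
Minterm coverage:
  m0 ⊆ -000-,000--
  m1 ⊆ -0-01,-00-1,-000-,0-001,00--1,000--
  m2 ⊆ 000-- [E]
  m3 ⊆ -00-1,00--1,000--
  m5 ⊆ -0-01,00--1
  m7 ⊆ 0-111,00--1
  m9 ⊆ 0-001 [E]
  m12 ⊆ 01100 [E]
  m15 ⊆ 0-111 [E]
  m16 ⊆ -000-,10-0-
  m17 ⊆ -0-01,-00-1,-000-,10-0-
  m19 ⊆ -00-1 [E]
  m20 ⊆ 10-0-,101-0
  m21 ⊆ -0-01,1-101,10-0-
  m22 ⊆ 1-110,101-0
  m26 ⊆ 11-10 [E]
  m29 ⊆ 1-101 [E]
  m30 ⊆ 1-110,11-10
E = {-00-1, 0-001, 0-111, 000--, 01100, 1-101, 11-10}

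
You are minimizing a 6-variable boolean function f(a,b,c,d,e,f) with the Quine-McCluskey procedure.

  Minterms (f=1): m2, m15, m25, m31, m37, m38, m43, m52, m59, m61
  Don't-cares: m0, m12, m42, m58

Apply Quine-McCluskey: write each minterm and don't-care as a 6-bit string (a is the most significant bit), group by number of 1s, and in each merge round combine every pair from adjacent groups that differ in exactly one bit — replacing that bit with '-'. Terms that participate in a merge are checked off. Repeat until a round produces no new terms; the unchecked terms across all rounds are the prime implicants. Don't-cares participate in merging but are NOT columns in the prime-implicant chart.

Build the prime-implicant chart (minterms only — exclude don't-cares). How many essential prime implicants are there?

size-2^0 implicants → 000000(✓)  000010(✓)  001100  001111(✓)  011001  011111(✓)  100101  100110  101010(✓)  101011(✓)  110100  111010(✓)  111011(✓)  111101
size-2^1 implicants → 0-1111  0000-0  1-1010(✓)  1-1011(✓)  10101-(✓)  11101-(✓)
size-2^2 implicants → 1-101-
Unchecked terms (primes): 0-1111, 0000-0, 001100, 011001, 1-101-, 100101, 100110, 110100, 111101
Minterm coverage:
  m2 ⊆ 0000-0 [E]
  m15 ⊆ 0-1111 [E]
  m25 ⊆ 011001 [E]
  m31 ⊆ 0-1111 [E]
  m37 ⊆ 100101 [E]
  m38 ⊆ 100110 [E]
  m43 ⊆ 1-101- [E]
  m52 ⊆ 110100 [E]
  m59 ⊆ 1-101- [E]
  m61 ⊆ 111101 [E]
E = {0-1111, 0000-0, 011001, 1-101-, 100101, 100110, 110100, 111101}

8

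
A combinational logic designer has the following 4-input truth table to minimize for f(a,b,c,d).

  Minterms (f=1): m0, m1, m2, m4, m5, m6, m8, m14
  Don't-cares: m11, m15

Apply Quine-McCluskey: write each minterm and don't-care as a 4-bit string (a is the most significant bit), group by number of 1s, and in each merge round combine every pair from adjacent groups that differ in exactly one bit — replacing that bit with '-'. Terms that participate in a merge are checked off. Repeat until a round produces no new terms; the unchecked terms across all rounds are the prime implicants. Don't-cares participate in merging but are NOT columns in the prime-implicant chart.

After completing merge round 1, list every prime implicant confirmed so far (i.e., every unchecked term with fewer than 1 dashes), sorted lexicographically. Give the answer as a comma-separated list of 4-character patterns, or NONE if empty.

NONE

size-2^0 implicants → 0000(✓)  0001(✓)  0010(✓)  0100(✓)  0101(✓)  0110(✓)  1000(✓)  1011(✓)  1110(✓)  1111(✓)
size-2^1 implicants → -000  -110  0-00(✓)  0-01(✓)  0-10(✓)  00-0(✓)  000-(✓)  01-0(✓)  010-(✓)  1-11  111-
size-2^2 implicants → 0--0  0-0-
Unchecked terms (primes): -000, -110, 0--0, 0-0-, 1-11, 111-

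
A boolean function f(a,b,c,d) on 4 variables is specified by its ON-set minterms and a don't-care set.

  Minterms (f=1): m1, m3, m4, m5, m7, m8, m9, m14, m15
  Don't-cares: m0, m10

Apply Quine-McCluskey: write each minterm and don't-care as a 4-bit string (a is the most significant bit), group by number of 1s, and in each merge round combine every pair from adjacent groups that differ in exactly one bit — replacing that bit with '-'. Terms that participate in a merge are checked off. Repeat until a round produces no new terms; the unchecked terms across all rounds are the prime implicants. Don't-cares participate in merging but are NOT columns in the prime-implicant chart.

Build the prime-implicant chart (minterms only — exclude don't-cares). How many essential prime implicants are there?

3

[col 0] 0000*, 0001*, 0011*, 0100*, 0101*, 0111*, 1000*, 1001*, 1010*, 1110*, 1111*
[col 1] -000*, -001*, -111, 0-00*, 0-01*, 0-11*, 00-1*, 000-*, 01-1*, 010-*, 1-10, 10-0, 100-*, 111-
[col 2] -00-, 0--1, 0-0-
Prime implicants: -00-, -111, 0--1, 0-0-, 1-10, 10-0, 111-
PI chart (minterm → PIs covering it):
  1 | -00-,0--1,0-0-
  3 | 0--1  (sole → essential)
  4 | 0-0-  (sole → essential)
  5 | 0--1,0-0-
  7 | -111,0--1
  8 | -00-,10-0
  9 | -00-  (sole → essential)
  14 | 1-10,111-
  15 | -111,111-
Essential prime implicants: -00-, 0--1, 0-0-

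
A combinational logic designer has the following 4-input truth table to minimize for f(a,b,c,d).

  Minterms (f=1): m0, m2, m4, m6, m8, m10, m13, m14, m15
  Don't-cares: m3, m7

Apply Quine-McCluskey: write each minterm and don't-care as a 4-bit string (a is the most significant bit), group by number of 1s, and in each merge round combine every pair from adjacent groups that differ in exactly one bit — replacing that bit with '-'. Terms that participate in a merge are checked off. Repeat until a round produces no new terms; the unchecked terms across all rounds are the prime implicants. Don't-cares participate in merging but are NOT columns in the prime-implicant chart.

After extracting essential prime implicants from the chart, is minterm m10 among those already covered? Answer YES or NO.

Round 0: 0000✓ 0010✓ 0011✓ 0100✓ 0110✓ 0111✓ 1000✓ 1010✓ 1101✓ 1110✓ 1111✓
Round 1: -000✓ -010✓ -110✓ -111✓ 0-00✓ 0-10✓ 0-11✓ 00-0✓ 001-✓ 01-0✓ 011-✓ 1-10✓ 10-0✓ 11-1 111-✓
Round 2: --10 -0-0 -11- 0--0 0-1-
PIs = {--10, -0-0, -11-, 0--0, 0-1-, 11-1}
Coverage chart:
  m0: -0-0,0--0
  m2: --10,-0-0,0--0,0-1-
  m4: 0--0 ←essential
  m6: --10,-11-,0--0,0-1-
  m8: -0-0 ←essential
  m10: --10,-0-0
  m13: 11-1 ←essential
  m14: --10,-11-
  m15: -11-,11-1
Essential: -0-0, 0--0, 11-1

YES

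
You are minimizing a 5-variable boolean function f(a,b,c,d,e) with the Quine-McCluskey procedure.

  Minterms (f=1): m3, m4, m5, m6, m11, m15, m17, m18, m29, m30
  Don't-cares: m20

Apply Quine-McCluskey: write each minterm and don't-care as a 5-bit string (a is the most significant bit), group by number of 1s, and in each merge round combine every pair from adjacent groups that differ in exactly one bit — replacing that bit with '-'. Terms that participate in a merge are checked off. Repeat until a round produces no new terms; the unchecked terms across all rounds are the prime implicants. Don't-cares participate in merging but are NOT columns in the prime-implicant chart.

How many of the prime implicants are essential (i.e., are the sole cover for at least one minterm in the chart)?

size-2^0 implicants → 00011(✓)  00100(✓)  00101(✓)  00110(✓)  01011(✓)  01111(✓)  10001  10010  10100(✓)  11101  11110
size-2^1 implicants → -0100  0-011  001-0  0010-  01-11
Unchecked terms (primes): -0100, 0-011, 001-0, 0010-, 01-11, 10001, 10010, 11101, 11110
Minterm coverage:
  m3 ⊆ 0-011 [E]
  m4 ⊆ -0100,001-0,0010-
  m5 ⊆ 0010- [E]
  m6 ⊆ 001-0 [E]
  m11 ⊆ 0-011,01-11
  m15 ⊆ 01-11 [E]
  m17 ⊆ 10001 [E]
  m18 ⊆ 10010 [E]
  m29 ⊆ 11101 [E]
  m30 ⊆ 11110 [E]
E = {0-011, 001-0, 0010-, 01-11, 10001, 10010, 11101, 11110}

8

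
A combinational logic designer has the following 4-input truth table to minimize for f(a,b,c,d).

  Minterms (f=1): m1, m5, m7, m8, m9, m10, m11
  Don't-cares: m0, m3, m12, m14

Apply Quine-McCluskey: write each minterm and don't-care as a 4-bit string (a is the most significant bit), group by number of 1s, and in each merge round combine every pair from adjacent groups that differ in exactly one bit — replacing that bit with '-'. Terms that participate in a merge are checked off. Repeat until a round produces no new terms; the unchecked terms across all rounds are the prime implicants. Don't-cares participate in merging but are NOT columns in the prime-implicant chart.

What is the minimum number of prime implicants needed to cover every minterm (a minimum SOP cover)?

2

Round 0: 0000✓ 0001✓ 0011✓ 0101✓ 0111✓ 1000✓ 1001✓ 1010✓ 1011✓ 1100✓ 1110✓
Round 1: -000✓ -001✓ -011✓ 0-01✓ 0-11✓ 00-1✓ 000-✓ 01-1✓ 1-00✓ 1-10✓ 10-0✓ 10-1✓ 100-✓ 101-✓ 11-0✓
Round 2: -0-1 -00- 0--1 1--0 10--
PIs = {-0-1, -00-, 0--1, 1--0, 10--}
Coverage chart:
  m1: -0-1,-00-,0--1
  m5: 0--1 ←essential
  m7: 0--1 ←essential
  m8: -00-,1--0,10--
  m9: -0-1,-00-,10--
  m10: 1--0,10--
  m11: -0-1,10--
Essential: 0--1
Petrick residual → 10--
Min cover (2 terms): a'd + ab'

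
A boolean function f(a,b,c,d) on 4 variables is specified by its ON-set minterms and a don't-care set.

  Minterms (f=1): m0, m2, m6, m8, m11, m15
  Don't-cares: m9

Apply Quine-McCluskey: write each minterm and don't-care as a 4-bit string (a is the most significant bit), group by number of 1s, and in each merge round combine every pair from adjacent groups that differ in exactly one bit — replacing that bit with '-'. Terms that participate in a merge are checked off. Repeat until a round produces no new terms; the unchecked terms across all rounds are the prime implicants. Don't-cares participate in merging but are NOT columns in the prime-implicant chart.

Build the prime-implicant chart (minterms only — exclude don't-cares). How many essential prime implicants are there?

2

[col 0] 0000*, 0010*, 0110*, 1000*, 1001*, 1011*, 1111*
[col 1] -000, 0-10, 00-0, 1-11, 10-1, 100-
Prime implicants: -000, 0-10, 00-0, 1-11, 10-1, 100-
PI chart (minterm → PIs covering it):
  0 | -000,00-0
  2 | 0-10,00-0
  6 | 0-10  (sole → essential)
  8 | -000,100-
  11 | 1-11,10-1
  15 | 1-11  (sole → essential)
Essential prime implicants: 0-10, 1-11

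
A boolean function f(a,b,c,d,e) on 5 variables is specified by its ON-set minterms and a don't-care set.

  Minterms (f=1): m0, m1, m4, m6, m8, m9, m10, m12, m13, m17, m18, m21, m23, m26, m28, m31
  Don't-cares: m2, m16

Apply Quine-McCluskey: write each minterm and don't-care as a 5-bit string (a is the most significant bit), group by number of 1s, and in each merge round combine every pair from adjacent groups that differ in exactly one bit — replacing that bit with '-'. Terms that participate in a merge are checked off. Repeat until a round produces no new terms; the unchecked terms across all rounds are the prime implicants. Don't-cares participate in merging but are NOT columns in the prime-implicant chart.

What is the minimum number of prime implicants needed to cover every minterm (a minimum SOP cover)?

7

size-2^0 implicants → 00000(✓)  00001(✓)  00010(✓)  00100(✓)  00110(✓)  01000(✓)  01001(✓)  01010(✓)  01100(✓)  01101(✓)  10000(✓)  10001(✓)  10010(✓)  10101(✓)  10111(✓)  11010(✓)  11100(✓)  11111(✓)
size-2^1 implicants → -0000(✓)  -0001(✓)  -0010(✓)  -1010(✓)  -1100  0-000(✓)  0-001(✓)  0-010(✓)  0-100(✓)  00-00(✓)  00-10(✓)  000-0(✓)  0000-(✓)  001-0(✓)  01-00(✓)  01-01(✓)  010-0(✓)  0100-(✓)  0110-(✓)  1-010(✓)  1-111  10-01  100-0(✓)  1000-(✓)  101-1
size-2^2 implicants → --010  -00-0  -000-  0--00  0-0-0  0-00-  00--0  01-0-
Unchecked terms (primes): --010, -00-0, -000-, -1100, 0--00, 0-0-0, 0-00-, 00--0, 01-0-, 1-111, 10-01, 101-1
Minterm coverage:
  m0 ⊆ -00-0,-000-,0--00,0-0-0,0-00-,00--0
  m1 ⊆ -000-,0-00-
  m4 ⊆ 0--00,00--0
  m6 ⊆ 00--0 [E]
  m8 ⊆ 0--00,0-0-0,0-00-,01-0-
  m9 ⊆ 0-00-,01-0-
  m10 ⊆ --010,0-0-0
  m12 ⊆ -1100,0--00,01-0-
  m13 ⊆ 01-0- [E]
  m17 ⊆ -000-,10-01
  m18 ⊆ --010,-00-0
  m21 ⊆ 10-01,101-1
  m23 ⊆ 1-111,101-1
  m26 ⊆ --010 [E]
  m28 ⊆ -1100 [E]
  m31 ⊆ 1-111 [E]
E = {--010, -1100, 00--0, 01-0-, 1-111}
Petrick residual → -000-, 10-01
Cover = c'de' + b'c'd' + bcd'e' + a'b'e' + a'bd' + acde + ab'd'e  |cover|=7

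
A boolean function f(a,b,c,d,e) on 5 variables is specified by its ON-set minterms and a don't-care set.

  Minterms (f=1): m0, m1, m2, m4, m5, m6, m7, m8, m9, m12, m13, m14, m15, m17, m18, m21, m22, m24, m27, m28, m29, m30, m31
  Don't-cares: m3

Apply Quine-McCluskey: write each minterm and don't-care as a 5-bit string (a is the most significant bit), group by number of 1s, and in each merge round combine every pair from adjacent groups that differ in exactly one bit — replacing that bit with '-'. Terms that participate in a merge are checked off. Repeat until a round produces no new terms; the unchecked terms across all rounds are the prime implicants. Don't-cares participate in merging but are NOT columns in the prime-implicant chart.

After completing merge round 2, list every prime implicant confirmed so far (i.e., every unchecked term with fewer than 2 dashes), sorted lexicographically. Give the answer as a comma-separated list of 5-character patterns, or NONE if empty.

11-11

size-2^0 implicants → 00000(✓)  00001(✓)  00010(✓)  00011(✓)  00100(✓)  00101(✓)  00110(✓)  00111(✓)  01000(✓)  01001(✓)  01100(✓)  01101(✓)  01110(✓)  01111(✓)  10001(✓)  10010(✓)  10101(✓)  10110(✓)  11000(✓)  11011(✓)  11100(✓)  11101(✓)  11110(✓)  11111(✓)
size-2^1 implicants → -0001(✓)  -0010(✓)  -0101(✓)  -0110(✓)  -1000(✓)  -1100(✓)  -1101(✓)  -1110(✓)  -1111(✓)  0-000(✓)  0-001(✓)  0-100(✓)  0-101(✓)  0-110(✓)  0-111(✓)  00-00(✓)  00-01(✓)  00-10(✓)  00-11(✓)  000-0(✓)  000-1(✓)  0000-(✓)  0001-(✓)  001-0(✓)  001-1(✓)  0010-(✓)  0011-(✓)  01-00(✓)  01-01(✓)  0100-(✓)  011-0(✓)  011-1(✓)  0110-(✓)  0111-(✓)  1-101(✓)  1-110(✓)  10-01(✓)  10-10(✓)  11-00(✓)  11-11  111-0(✓)  111-1(✓)  1110-(✓)  1111-(✓)
size-2^2 implicants → --101  --110  -0-01  -0-10  -1-00  -11-0(✓)  -11-1(✓)  -110-(✓)  -111-(✓)  0--00(✓)  0--01(✓)  0-00-(✓)  0-1-0(✓)  0-1-1(✓)  0-10-(✓)  0-11-(✓)  00--0(✓)  00--1(✓)  00-0-(✓)  00-1-(✓)  000--(✓)  001--(✓)  01-0-(✓)  011--(✓)  111--(✓)
size-2^3 implicants → -11--  0--0-  0-1--  00---
Unchecked terms (primes): --101, --110, -0-01, -0-10, -1-00, -11--, 0--0-, 0-1--, 00---, 11-11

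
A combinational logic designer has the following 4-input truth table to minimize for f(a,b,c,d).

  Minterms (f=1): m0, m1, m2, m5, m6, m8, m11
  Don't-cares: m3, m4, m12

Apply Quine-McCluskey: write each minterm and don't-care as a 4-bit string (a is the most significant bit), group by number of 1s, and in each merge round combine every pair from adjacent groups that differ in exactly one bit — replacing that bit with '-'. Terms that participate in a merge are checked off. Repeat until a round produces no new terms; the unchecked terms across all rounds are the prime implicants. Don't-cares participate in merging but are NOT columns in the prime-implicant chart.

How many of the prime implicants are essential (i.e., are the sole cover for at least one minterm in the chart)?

[col 0] 0000*, 0001*, 0010*, 0011*, 0100*, 0101*, 0110*, 1000*, 1011*, 1100*
[col 1] -000*, -011, -100*, 0-00*, 0-01*, 0-10*, 00-0*, 00-1*, 000-*, 001-*, 01-0*, 010-*, 1-00*
[col 2] --00, 0--0, 0-0-, 00--
Prime implicants: --00, -011, 0--0, 0-0-, 00--
PI chart (minterm → PIs covering it):
  0 | --00,0--0,0-0-,00--
  1 | 0-0-,00--
  2 | 0--0,00--
  5 | 0-0-  (sole → essential)
  6 | 0--0  (sole → essential)
  8 | --00  (sole → essential)
  11 | -011  (sole → essential)
Essential prime implicants: --00, -011, 0--0, 0-0-

4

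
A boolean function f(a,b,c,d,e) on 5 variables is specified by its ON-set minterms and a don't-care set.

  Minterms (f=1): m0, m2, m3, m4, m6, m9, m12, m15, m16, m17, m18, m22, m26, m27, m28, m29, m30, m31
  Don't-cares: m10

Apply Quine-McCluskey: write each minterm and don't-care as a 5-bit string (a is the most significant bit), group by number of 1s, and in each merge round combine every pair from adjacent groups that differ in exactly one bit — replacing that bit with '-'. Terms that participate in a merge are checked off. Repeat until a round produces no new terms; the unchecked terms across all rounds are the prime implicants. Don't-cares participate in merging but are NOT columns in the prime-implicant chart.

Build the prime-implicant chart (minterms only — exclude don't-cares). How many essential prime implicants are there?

Round 0: 00000✓ 00010✓ 00011✓ 00100✓ 00110✓ 01001 01010✓ 01100✓ 01111✓ 10000✓ 10001✓ 10010✓ 10110✓ 11010✓ 11011✓ 11100✓ 11101✓ 11110✓ 11111✓
Round 1: -0000✓ -0010✓ -0110✓ -1010✓ -1100 -1111 0-010✓ 0-100 00-00✓ 00-10✓ 000-0✓ 0001- 001-0✓ 1-010✓ 1-110✓ 10-10✓ 100-0✓ 1000- 11-10✓ 11-11✓ 1101-✓ 111-0✓ 111-1✓ 1110-✓ 1111-✓
Round 2: --010 -0-10 -00-0 00--0 1--10 11-1- 111--
PIs = {--010, -0-10, -00-0, -1100, -1111, 0-100, 00--0, 0001-, 01001, 1--10, 1000-, 11-1-, 111--}
Coverage chart:
  m0: -00-0,00--0
  m2: --010,-0-10,-00-0,00--0,0001-
  m3: 0001- ←essential
  m4: 0-100,00--0
  m6: -0-10,00--0
  m9: 01001 ←essential
  m12: -1100,0-100
  m15: -1111 ←essential
  m16: -00-0,1000-
  m17: 1000- ←essential
  m18: --010,-0-10,-00-0,1--10
  m22: -0-10,1--10
  m26: --010,1--10,11-1-
  m27: 11-1- ←essential
  m28: -1100,111--
  m29: 111-- ←essential
  m30: 1--10,11-1-,111--
  m31: -1111,11-1-,111--
Essential: -1111, 0001-, 01001, 1000-, 11-1-, 111--

6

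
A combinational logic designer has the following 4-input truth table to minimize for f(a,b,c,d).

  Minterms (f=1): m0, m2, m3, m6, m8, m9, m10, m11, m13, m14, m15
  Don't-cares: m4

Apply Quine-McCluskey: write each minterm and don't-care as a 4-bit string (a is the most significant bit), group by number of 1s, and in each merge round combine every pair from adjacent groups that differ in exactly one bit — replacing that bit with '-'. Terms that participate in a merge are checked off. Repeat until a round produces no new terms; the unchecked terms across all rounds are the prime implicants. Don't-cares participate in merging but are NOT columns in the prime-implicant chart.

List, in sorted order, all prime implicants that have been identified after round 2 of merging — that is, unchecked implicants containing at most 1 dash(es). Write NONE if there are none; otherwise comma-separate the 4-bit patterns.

NONE

size-2^0 implicants → 0000(✓)  0010(✓)  0011(✓)  0100(✓)  0110(✓)  1000(✓)  1001(✓)  1010(✓)  1011(✓)  1101(✓)  1110(✓)  1111(✓)
size-2^1 implicants → -000(✓)  -010(✓)  -011(✓)  -110(✓)  0-00(✓)  0-10(✓)  00-0(✓)  001-(✓)  01-0(✓)  1-01(✓)  1-10(✓)  1-11(✓)  10-0(✓)  10-1(✓)  100-(✓)  101-(✓)  11-1(✓)  111-(✓)
size-2^2 implicants → --10  -0-0  -01-  0--0  1--1  1-1-  10--
Unchecked terms (primes): --10, -0-0, -01-, 0--0, 1--1, 1-1-, 10--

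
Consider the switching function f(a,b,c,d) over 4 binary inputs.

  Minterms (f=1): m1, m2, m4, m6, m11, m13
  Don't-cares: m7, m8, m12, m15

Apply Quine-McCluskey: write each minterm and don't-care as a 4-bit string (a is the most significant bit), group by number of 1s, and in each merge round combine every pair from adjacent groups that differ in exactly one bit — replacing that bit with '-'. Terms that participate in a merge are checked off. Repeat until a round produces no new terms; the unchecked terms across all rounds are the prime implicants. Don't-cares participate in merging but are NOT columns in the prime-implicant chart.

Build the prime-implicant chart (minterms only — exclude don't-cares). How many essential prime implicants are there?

[col 0] 0001, 0010*, 0100*, 0110*, 0111*, 1000*, 1011*, 1100*, 1101*, 1111*
[col 1] -100, -111, 0-10, 01-0, 011-, 1-00, 1-11, 11-1, 110-
Prime implicants: -100, -111, 0-10, 0001, 01-0, 011-, 1-00, 1-11, 11-1, 110-
PI chart (minterm → PIs covering it):
  1 | 0001  (sole → essential)
  2 | 0-10  (sole → essential)
  4 | -100,01-0
  6 | 0-10,01-0,011-
  11 | 1-11  (sole → essential)
  13 | 11-1,110-
Essential prime implicants: 0-10, 0001, 1-11

3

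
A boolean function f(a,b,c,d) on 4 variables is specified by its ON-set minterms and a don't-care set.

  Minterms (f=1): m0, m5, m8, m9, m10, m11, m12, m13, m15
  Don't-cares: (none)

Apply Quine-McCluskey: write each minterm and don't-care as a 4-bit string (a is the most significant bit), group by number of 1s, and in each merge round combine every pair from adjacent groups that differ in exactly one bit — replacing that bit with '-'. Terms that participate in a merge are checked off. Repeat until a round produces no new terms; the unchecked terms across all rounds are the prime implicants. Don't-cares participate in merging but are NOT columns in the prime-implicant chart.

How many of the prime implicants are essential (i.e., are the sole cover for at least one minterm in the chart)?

size-2^0 implicants → 0000(✓)  0101(✓)  1000(✓)  1001(✓)  1010(✓)  1011(✓)  1100(✓)  1101(✓)  1111(✓)
size-2^1 implicants → -000  -101  1-00(✓)  1-01(✓)  1-11(✓)  10-0(✓)  10-1(✓)  100-(✓)  101-(✓)  11-1(✓)  110-(✓)
size-2^2 implicants → 1--1  1-0-  10--
Unchecked terms (primes): -000, -101, 1--1, 1-0-, 10--
Minterm coverage:
  m0 ⊆ -000 [E]
  m5 ⊆ -101 [E]
  m8 ⊆ -000,1-0-,10--
  m9 ⊆ 1--1,1-0-,10--
  m10 ⊆ 10-- [E]
  m11 ⊆ 1--1,10--
  m12 ⊆ 1-0- [E]
  m13 ⊆ -101,1--1,1-0-
  m15 ⊆ 1--1 [E]
E = {-000, -101, 1--1, 1-0-, 10--}

5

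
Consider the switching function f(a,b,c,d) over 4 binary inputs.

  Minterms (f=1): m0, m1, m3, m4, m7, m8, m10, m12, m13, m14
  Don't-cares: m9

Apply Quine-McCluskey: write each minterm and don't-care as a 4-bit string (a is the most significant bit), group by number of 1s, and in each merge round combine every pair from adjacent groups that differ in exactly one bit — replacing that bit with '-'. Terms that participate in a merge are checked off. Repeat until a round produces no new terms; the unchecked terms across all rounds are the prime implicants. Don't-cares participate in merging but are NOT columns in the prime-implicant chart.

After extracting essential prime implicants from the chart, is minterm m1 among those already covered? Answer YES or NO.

size-2^0 implicants → 0000(✓)  0001(✓)  0011(✓)  0100(✓)  0111(✓)  1000(✓)  1001(✓)  1010(✓)  1100(✓)  1101(✓)  1110(✓)
size-2^1 implicants → -000(✓)  -001(✓)  -100(✓)  0-00(✓)  0-11  00-1  000-(✓)  1-00(✓)  1-01(✓)  1-10(✓)  10-0(✓)  100-(✓)  11-0(✓)  110-(✓)
size-2^2 implicants → --00  -00-  1--0  1-0-
Unchecked terms (primes): --00, -00-, 0-11, 00-1, 1--0, 1-0-
Minterm coverage:
  m0 ⊆ --00,-00-
  m1 ⊆ -00-,00-1
  m3 ⊆ 0-11,00-1
  m4 ⊆ --00 [E]
  m7 ⊆ 0-11 [E]
  m8 ⊆ --00,-00-,1--0,1-0-
  m10 ⊆ 1--0 [E]
  m12 ⊆ --00,1--0,1-0-
  m13 ⊆ 1-0- [E]
  m14 ⊆ 1--0 [E]
E = {--00, 0-11, 1--0, 1-0-}

NO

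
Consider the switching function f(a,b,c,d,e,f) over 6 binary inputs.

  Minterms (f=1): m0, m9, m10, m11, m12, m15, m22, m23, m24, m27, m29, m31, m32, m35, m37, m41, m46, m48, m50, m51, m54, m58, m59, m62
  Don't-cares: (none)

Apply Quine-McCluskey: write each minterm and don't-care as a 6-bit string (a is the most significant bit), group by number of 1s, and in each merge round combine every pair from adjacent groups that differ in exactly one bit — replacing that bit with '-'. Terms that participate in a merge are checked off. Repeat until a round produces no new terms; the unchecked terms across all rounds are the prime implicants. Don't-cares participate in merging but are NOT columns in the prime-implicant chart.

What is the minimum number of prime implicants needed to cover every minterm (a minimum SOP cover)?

14

Round 0: 000000✓ 001001✓ 001010✓ 001011✓ 001100 001111✓ 010110✓ 010111✓ 011000 011011✓ 011101✓ 011111✓ 100000✓ 100011✓ 100101 101001✓ 101110✓ 110000✓ 110010✓ 110011✓ 110110✓ 111010✓ 111011✓ 111110✓
Round 1: -00000 -01001 -10110 -11011 0-1011✓ 0-1111✓ 001-11✓ 0010-1 00101- 01-111 01011- 011-11✓ 0111-1 1-0000 1-0011 1-1110 11-010✓ 11-011✓ 11-110✓ 110-10✓ 1100-0 11001-✓ 111-10✓ 11101-✓
Round 2: 0-1-11 11--10 11-01-
PIs = {-00000, -01001, -10110, -11011, 0-1-11, 0010-1, 00101-, 001100, 01-111, 01011-, 011000, 0111-1, 1-0000, 1-0011, 1-1110, 100101, 11--10, 11-01-, 1100-0}
Coverage chart:
  m0: -00000 ←essential
  m9: -01001,0010-1
  m10: 00101- ←essential
  m11: 0-1-11,0010-1,00101-
  m12: 001100 ←essential
  m15: 0-1-11 ←essential
  m22: -10110,01011-
  m23: 01-111,01011-
  m24: 011000 ←essential
  m27: -11011,0-1-11
  m29: 0111-1 ←essential
  m31: 0-1-11,01-111,0111-1
  m32: -00000,1-0000
  m35: 1-0011 ←essential
  m37: 100101 ←essential
  m41: -01001 ←essential
  m46: 1-1110 ←essential
  m48: 1-0000,1100-0
  m50: 11--10,11-01-,1100-0
  m51: 1-0011,11-01-
  m54: -10110,11--10
  m58: 11--10,11-01-
  m59: -11011,11-01-
  m62: 1-1110,11--10
Essential: -00000, -01001, 0-1-11, 00101-, 001100, 011000, 0111-1, 1-0011, 1-1110, 100101
Petrick residual → -10110, 01-111, 1-0000, 11-01-
Min cover (14 terms): b'c'd'e'f' + b'cd'e'f + bc'def' + a'cef + a'b'cd'e + a'b'cde'f' + a'bdef + a'bcd'e'f' + a'bcdf + ac'd'e'f' + ac'd'ef + acdef' + ab'c'de'f + abd'e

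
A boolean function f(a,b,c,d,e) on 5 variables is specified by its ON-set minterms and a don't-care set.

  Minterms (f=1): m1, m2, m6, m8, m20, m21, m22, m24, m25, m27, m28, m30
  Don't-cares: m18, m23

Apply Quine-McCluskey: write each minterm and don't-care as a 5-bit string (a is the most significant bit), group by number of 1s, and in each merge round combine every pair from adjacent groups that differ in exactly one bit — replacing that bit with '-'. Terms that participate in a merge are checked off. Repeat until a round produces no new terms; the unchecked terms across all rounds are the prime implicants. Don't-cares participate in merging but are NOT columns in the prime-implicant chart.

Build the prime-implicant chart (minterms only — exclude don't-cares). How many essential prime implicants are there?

size-2^0 implicants → 00001  00010(✓)  00110(✓)  01000(✓)  10010(✓)  10100(✓)  10101(✓)  10110(✓)  10111(✓)  11000(✓)  11001(✓)  11011(✓)  11100(✓)  11110(✓)
size-2^1 implicants → -0010(✓)  -0110(✓)  -1000  00-10(✓)  1-100(✓)  1-110(✓)  10-10(✓)  101-0(✓)  101-1(✓)  1010-(✓)  1011-(✓)  11-00  110-1  1100-  111-0(✓)
size-2^2 implicants → -0-10  1-1-0  101--
Unchecked terms (primes): -0-10, -1000, 00001, 1-1-0, 101--, 11-00, 110-1, 1100-
Minterm coverage:
  m1 ⊆ 00001 [E]
  m2 ⊆ -0-10 [E]
  m6 ⊆ -0-10 [E]
  m8 ⊆ -1000 [E]
  m20 ⊆ 1-1-0,101--
  m21 ⊆ 101-- [E]
  m22 ⊆ -0-10,1-1-0,101--
  m24 ⊆ -1000,11-00,1100-
  m25 ⊆ 110-1,1100-
  m27 ⊆ 110-1 [E]
  m28 ⊆ 1-1-0,11-00
  m30 ⊆ 1-1-0 [E]
E = {-0-10, -1000, 00001, 1-1-0, 101--, 110-1}

6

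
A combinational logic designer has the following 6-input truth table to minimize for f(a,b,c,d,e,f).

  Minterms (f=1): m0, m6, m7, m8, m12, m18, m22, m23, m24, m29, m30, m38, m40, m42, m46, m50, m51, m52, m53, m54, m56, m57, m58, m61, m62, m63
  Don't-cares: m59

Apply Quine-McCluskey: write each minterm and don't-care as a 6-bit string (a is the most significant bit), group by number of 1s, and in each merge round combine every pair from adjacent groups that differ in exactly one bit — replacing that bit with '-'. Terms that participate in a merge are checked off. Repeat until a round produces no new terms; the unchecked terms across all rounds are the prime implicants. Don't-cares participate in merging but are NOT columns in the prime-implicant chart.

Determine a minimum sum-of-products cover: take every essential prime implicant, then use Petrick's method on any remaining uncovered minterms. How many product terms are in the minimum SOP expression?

12

size-2^0 implicants → 000000(✓)  000110(✓)  000111(✓)  001000(✓)  001100(✓)  010010(✓)  010110(✓)  010111(✓)  011000(✓)  011101(✓)  011110(✓)  100110(✓)  101000(✓)  101010(✓)  101110(✓)  110010(✓)  110011(✓)  110100(✓)  110101(✓)  110110(✓)  111000(✓)  111001(✓)  111010(✓)  111011(✓)  111101(✓)  111110(✓)  111111(✓)
size-2^1 implicants → -00110(✓)  -01000(✓)  -10010(✓)  -10110(✓)  -11000(✓)  -11101  -11110(✓)  0-0110(✓)  0-0111(✓)  0-1000(✓)  00-000  00011-(✓)  001-00  01-110(✓)  010-10(✓)  01011-(✓)  1-0110(✓)  1-1000(✓)  1-1010(✓)  1-1110(✓)  10-110(✓)  101-10(✓)  1010-0(✓)  11-010(✓)  11-011(✓)  11-101  11-110(✓)  110-10(✓)  11001-(✓)  1101-0  11010-  111-01(✓)  111-10(✓)  111-11(✓)  1110-0(✓)  1110-1(✓)  11100-(✓)  11101-(✓)  1111-1(✓)  11111-(✓)
size-2^2 implicants → --0110  --1000  -1-110  -10-10  0-011-  1--110  1-1-10  1-10-0  11--10  11-01-  111--1  111-1-  1110--
Unchecked terms (primes): --0110, --1000, -1-110, -10-10, -11101, 0-011-, 00-000, 001-00, 1--110, 1-1-10, 1-10-0, 11--10, 11-01-, 11-101, 1101-0, 11010-, 111--1, 111-1-, 1110--
Minterm coverage:
  m0 ⊆ 00-000 [E]
  m6 ⊆ --0110,0-011-
  m7 ⊆ 0-011- [E]
  m8 ⊆ --1000,00-000,001-00
  m12 ⊆ 001-00 [E]
  m18 ⊆ -10-10 [E]
  m22 ⊆ --0110,-1-110,-10-10,0-011-
  m23 ⊆ 0-011- [E]
  m24 ⊆ --1000 [E]
  m29 ⊆ -11101 [E]
  m30 ⊆ -1-110 [E]
  m38 ⊆ --0110,1--110
  m40 ⊆ --1000,1-10-0
  m42 ⊆ 1-1-10,1-10-0
  m46 ⊆ 1--110,1-1-10
  m50 ⊆ -10-10,11--10,11-01-
  m51 ⊆ 11-01- [E]
  m52 ⊆ 1101-0,11010-
  m53 ⊆ 11-101,11010-
  m54 ⊆ --0110,-1-110,-10-10,1--110,11--10,1101-0
  m56 ⊆ --1000,1-10-0,1110--
  m57 ⊆ 111--1,1110--
  m58 ⊆ 1-1-10,1-10-0,11--10,11-01-,111-1-,1110--
  m61 ⊆ -11101,11-101,111--1
  m62 ⊆ -1-110,1--110,1-1-10,11--10,111-1-
  m63 ⊆ 111--1,111-1-
E = {--1000, -1-110, -10-10, -11101, 0-011-, 00-000, 001-00, 11-01-}
Petrick residual → --0110, 1-1-10, 11010-, 111--1
Cover = c'def' + cd'e'f' + bdef' + bc'ef' + bcde'f + a'c'de + a'b'd'e'f' + a'b'ce'f' + acef' + abd'e + abc'de' + abcf  |cover|=12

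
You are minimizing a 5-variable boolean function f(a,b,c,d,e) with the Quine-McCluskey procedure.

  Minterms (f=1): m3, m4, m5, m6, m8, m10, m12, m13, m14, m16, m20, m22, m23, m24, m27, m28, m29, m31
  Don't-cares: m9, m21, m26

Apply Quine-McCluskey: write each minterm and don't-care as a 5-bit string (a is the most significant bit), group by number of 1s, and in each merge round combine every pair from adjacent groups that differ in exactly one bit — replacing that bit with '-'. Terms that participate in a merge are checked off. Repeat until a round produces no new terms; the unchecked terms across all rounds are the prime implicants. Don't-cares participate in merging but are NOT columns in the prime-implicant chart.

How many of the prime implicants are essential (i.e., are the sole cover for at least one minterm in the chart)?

3

size-2^0 implicants → 00011  00100(✓)  00101(✓)  00110(✓)  01000(✓)  01001(✓)  01010(✓)  01100(✓)  01101(✓)  01110(✓)  10000(✓)  10100(✓)  10101(✓)  10110(✓)  10111(✓)  11000(✓)  11010(✓)  11011(✓)  11100(✓)  11101(✓)  11111(✓)
size-2^1 implicants → -0100(✓)  -0101(✓)  -0110(✓)  -1000(✓)  -1010(✓)  -1100(✓)  -1101(✓)  0-100(✓)  0-101(✓)  0-110(✓)  001-0(✓)  0010-(✓)  01-00(✓)  01-01(✓)  01-10(✓)  010-0(✓)  0100-(✓)  011-0(✓)  0110-(✓)  1-000(✓)  1-100(✓)  1-101(✓)  1-111(✓)  10-00(✓)  101-0(✓)  101-1(✓)  1010-(✓)  1011-(✓)  11-00(✓)  11-11  110-0(✓)  1101-  111-1(✓)  1110-(✓)
size-2^2 implicants → --100(✓)  --101(✓)  -01-0  -010-(✓)  -1-00  -10-0  -110-(✓)  0-1-0  0-10-(✓)  01--0  01-0-  1--00  1-1-1  1-10-(✓)  101--
size-2^3 implicants → --10-
Unchecked terms (primes): --10-, -01-0, -1-00, -10-0, 0-1-0, 00011, 01--0, 01-0-, 1--00, 1-1-1, 101--, 11-11, 1101-
Minterm coverage:
  m3 ⊆ 00011 [E]
  m4 ⊆ --10-,-01-0,0-1-0
  m5 ⊆ --10- [E]
  m6 ⊆ -01-0,0-1-0
  m8 ⊆ -1-00,-10-0,01--0,01-0-
  m10 ⊆ -10-0,01--0
  m12 ⊆ --10-,-1-00,0-1-0,01--0,01-0-
  m13 ⊆ --10-,01-0-
  m14 ⊆ 0-1-0,01--0
  m16 ⊆ 1--00 [E]
  m20 ⊆ --10-,-01-0,1--00,101--
  m22 ⊆ -01-0,101--
  m23 ⊆ 1-1-1,101--
  m24 ⊆ -1-00,-10-0,1--00
  m27 ⊆ 11-11,1101-
  m28 ⊆ --10-,-1-00,1--00
  m29 ⊆ --10-,1-1-1
  m31 ⊆ 1-1-1,11-11
E = {--10-, 00011, 1--00}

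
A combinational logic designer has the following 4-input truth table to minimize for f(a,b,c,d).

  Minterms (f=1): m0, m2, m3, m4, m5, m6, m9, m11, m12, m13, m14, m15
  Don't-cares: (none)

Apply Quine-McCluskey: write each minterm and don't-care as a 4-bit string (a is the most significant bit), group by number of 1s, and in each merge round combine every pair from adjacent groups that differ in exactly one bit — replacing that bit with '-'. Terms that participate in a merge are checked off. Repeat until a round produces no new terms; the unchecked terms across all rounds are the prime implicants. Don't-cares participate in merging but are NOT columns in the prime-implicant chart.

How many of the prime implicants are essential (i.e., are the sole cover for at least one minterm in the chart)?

[col 0] 0000*, 0010*, 0011*, 0100*, 0101*, 0110*, 1001*, 1011*, 1100*, 1101*, 1110*, 1111*
[col 1] -011, -100*, -101*, -110*, 0-00*, 0-10*, 00-0*, 001-, 01-0*, 010-*, 1-01*, 1-11*, 10-1*, 11-0*, 11-1*, 110-*, 111-*
[col 2] -1-0, -10-, 0--0, 1--1, 11--
Prime implicants: -011, -1-0, -10-, 0--0, 001-, 1--1, 11--
PI chart (minterm → PIs covering it):
  0 | 0--0  (sole → essential)
  2 | 0--0,001-
  3 | -011,001-
  4 | -1-0,-10-,0--0
  5 | -10-  (sole → essential)
  6 | -1-0,0--0
  9 | 1--1  (sole → essential)
  11 | -011,1--1
  12 | -1-0,-10-,11--
  13 | -10-,1--1,11--
  14 | -1-0,11--
  15 | 1--1,11--
Essential prime implicants: -10-, 0--0, 1--1

3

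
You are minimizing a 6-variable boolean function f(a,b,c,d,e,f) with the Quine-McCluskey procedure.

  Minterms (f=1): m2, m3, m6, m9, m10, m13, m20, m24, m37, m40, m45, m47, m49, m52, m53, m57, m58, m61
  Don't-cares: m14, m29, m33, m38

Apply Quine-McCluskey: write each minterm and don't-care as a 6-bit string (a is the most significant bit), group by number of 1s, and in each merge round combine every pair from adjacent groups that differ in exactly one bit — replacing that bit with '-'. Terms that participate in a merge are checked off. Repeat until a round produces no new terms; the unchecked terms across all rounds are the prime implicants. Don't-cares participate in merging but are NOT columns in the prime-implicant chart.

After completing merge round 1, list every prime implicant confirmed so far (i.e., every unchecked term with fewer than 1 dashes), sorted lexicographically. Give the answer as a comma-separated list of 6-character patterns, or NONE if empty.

size-2^0 implicants → 000010(✓)  000011(✓)  000110(✓)  001001(✓)  001010(✓)  001101(✓)  001110(✓)  010100(✓)  011000  011101(✓)  100001(✓)  100101(✓)  100110(✓)  101000  101101(✓)  101111(✓)  110001(✓)  110100(✓)  110101(✓)  111001(✓)  111010  111101(✓)
size-2^1 implicants → -00110  -01101(✓)  -10100  -11101(✓)  0-1101(✓)  00-010(✓)  00-110(✓)  000-10(✓)  00001-  001-01  001-10(✓)  1-0001(✓)  1-0101(✓)  1-1101(✓)  10-101(✓)  100-01(✓)  1011-1  11-001(✓)  11-101(✓)  110-01(✓)  11010-  111-01(✓)
size-2^2 implicants → --1101  00--10  1--101  1-0-01  11--01
Unchecked terms (primes): --1101, -00110, -10100, 00--10, 00001-, 001-01, 011000, 1--101, 1-0-01, 101000, 1011-1, 11--01, 11010-, 111010

011000, 101000, 111010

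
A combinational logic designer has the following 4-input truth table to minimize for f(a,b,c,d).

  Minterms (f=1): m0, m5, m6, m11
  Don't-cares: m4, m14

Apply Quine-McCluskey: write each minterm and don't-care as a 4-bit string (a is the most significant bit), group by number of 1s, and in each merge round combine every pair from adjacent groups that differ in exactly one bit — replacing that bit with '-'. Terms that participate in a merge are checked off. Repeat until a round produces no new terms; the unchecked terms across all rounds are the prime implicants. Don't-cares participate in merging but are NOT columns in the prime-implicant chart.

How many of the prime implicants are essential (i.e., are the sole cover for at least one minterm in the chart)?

size-2^0 implicants → 0000(✓)  0100(✓)  0101(✓)  0110(✓)  1011  1110(✓)
size-2^1 implicants → -110  0-00  01-0  010-
Unchecked terms (primes): -110, 0-00, 01-0, 010-, 1011
Minterm coverage:
  m0 ⊆ 0-00 [E]
  m5 ⊆ 010- [E]
  m6 ⊆ -110,01-0
  m11 ⊆ 1011 [E]
E = {0-00, 010-, 1011}

3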